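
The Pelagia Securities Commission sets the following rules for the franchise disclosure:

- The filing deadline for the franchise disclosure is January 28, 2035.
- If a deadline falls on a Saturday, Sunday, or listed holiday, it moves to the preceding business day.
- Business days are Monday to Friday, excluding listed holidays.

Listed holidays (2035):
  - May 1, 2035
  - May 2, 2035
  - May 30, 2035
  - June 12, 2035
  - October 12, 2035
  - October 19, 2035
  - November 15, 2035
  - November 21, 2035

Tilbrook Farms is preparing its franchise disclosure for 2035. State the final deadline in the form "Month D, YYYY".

January 26, 2035

Start from the fixed due date, January 28, 2035.
January 28, 2035 is a Sunday, so it moves to the preceding business day, January 26, 2035 (Friday).
The final due date is January 26, 2035.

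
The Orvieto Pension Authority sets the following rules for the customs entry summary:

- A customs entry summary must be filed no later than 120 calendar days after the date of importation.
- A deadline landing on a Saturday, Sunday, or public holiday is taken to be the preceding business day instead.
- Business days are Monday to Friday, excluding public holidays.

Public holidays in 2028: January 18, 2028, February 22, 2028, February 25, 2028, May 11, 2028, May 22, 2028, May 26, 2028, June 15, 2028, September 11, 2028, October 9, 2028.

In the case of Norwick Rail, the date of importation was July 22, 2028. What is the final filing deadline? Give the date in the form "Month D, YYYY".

November 17, 2028

120 calendar days after July 22, 2028 is November 19, 2028.
November 19, 2028 is a Sunday, so it moves to the preceding business day, November 17, 2028 (Friday).
The final due date is November 17, 2028.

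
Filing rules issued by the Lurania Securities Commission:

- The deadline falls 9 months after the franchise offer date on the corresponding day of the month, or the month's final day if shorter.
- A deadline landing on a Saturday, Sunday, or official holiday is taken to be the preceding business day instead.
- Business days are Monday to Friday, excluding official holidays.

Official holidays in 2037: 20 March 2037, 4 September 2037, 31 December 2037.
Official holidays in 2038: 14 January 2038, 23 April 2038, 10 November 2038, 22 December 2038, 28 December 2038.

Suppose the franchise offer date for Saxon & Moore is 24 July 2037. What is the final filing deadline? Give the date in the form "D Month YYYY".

9 months after 24 July 2037, on the same day of the month, is 24 April 2038.
24 April 2038 falls on a Saturday. Rolling to the preceding business day gives 22 April 2038, a Thursday.
Final deadline: 22 April 2038.

22 April 2038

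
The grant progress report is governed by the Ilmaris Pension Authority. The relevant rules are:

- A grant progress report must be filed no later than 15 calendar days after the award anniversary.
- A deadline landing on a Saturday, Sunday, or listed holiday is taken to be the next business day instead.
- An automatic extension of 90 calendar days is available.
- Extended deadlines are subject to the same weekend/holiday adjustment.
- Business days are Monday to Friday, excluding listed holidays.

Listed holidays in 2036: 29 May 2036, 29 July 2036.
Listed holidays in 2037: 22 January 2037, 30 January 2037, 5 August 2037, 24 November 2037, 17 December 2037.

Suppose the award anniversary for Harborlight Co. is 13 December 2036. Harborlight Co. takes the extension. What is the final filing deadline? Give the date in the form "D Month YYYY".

30 March 2037

15 calendar days after 13 December 2036 is 28 December 2036.
28 December 2036 is a Sunday, so it moves to the next business day, 29 December 2036 (Monday).
Add the 90 calendar-day extension to 29 December 2036: 29 March 2037.
29 March 2037 is a Sunday; the next business day is 30 March 2037 (Monday).
The final due date is 30 March 2037.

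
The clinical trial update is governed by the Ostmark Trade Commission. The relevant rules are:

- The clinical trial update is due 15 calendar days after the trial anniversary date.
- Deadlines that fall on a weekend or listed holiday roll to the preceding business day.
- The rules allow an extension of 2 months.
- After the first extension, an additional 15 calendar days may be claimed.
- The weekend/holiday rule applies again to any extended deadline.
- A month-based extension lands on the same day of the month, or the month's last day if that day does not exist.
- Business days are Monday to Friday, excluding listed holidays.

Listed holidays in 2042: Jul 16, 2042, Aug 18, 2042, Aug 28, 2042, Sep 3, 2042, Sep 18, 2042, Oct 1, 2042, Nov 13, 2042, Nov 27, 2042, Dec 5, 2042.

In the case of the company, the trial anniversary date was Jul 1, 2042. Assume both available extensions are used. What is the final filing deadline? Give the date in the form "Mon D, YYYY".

Sep 30, 2042

From Jul 1, 2042, 15 calendar days later is Jul 16, 2042.
Because Jul 16, 2042 is a listed holiday, the deadline becomes Jul 15, 2042 (Tuesday).
The 2 months extension carries Jul 15, 2042 to Sep 15, 2042.
Since Sep 15, 2042 is a Monday and not a holiday, the date is unchanged.
The 15-calendar-day extension moves the deadline from Sep 15, 2042 to Sep 30, 2042.
Sep 30, 2042 is a Tuesday and not a listed holiday, so it stands.
Final deadline: Sep 30, 2042.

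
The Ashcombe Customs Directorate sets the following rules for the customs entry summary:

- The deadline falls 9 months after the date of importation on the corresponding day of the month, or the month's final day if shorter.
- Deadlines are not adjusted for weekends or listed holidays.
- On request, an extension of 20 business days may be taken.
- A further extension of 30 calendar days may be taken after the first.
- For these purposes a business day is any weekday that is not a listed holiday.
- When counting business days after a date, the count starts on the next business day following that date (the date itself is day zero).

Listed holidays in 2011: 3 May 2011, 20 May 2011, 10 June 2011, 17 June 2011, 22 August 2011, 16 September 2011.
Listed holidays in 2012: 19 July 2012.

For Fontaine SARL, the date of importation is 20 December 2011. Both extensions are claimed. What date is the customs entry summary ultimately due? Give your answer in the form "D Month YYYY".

9 months after 20 December 2011, on the same day of the month, is 20 September 2012.
20 September 2012 is a Thursday; no weekend or holiday adjustment applies.
Counting 20 further business days from 20 September 2012 reaches 18 October 2012.
18 October 2012 falls on a Thursday. The rules make no weekend/holiday allowance, so it remains 18 October 2012.
With the 30-day extension, 18 October 2012 becomes 17 November 2012.
No adjustment is made for weekends or holidays, so 17 November 2012 stands.
So the filing is due 17 November 2012.

17 November 2012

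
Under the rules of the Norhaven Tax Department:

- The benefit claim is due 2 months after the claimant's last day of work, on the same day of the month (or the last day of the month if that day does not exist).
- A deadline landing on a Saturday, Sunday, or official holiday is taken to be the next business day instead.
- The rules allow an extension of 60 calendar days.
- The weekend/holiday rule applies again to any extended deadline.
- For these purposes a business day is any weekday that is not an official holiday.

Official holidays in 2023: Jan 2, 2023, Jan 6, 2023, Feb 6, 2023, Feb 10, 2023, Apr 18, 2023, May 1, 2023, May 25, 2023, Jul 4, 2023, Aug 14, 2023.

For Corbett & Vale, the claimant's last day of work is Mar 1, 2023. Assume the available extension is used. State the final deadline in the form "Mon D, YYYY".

Jul 3, 2023

Moving 2 months forward from Mar 1, 2023 on the corresponding day gives May 1, 2023.
May 1, 2023 is a listed holiday; the next business day is May 2, 2023 (Tuesday).
The 60-calendar-day extension moves the deadline from May 2, 2023 to Jul 1, 2023.
Because Jul 1, 2023 is a Saturday, the deadline becomes Jul 3, 2023 (Monday).
Deadline: Jul 3, 2023.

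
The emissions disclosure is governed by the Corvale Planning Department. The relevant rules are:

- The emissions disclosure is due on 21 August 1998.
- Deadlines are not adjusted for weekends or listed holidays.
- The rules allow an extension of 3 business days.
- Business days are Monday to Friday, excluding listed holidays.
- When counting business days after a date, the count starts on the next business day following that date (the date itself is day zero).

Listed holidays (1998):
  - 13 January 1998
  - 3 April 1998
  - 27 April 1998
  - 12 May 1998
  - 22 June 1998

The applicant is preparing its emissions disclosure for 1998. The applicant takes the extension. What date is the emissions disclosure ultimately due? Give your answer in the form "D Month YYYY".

The statutory due date is 21 August 1998.
21 August 1998 falls on a Friday. The rules make no weekend/holiday allowance, so it remains 21 August 1998.
The 3-business-day extension runs from 21 August 1998 to 26 August 1998.
26 August 1998 falls on a Wednesday. The rules make no weekend/holiday allowance, so it remains 26 August 1998.
So the filing is due 26 August 1998.

26 August 1998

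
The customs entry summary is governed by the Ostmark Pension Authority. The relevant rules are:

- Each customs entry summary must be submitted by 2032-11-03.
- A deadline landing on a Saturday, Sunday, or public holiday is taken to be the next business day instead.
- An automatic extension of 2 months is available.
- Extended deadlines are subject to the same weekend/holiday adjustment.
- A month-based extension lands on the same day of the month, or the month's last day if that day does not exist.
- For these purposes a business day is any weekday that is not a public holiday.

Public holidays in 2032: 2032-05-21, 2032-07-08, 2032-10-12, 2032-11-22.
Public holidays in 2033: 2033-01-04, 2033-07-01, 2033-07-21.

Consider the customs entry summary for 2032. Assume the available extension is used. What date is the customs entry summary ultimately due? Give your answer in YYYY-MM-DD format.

2033-01-03

Start from the fixed due date, 2032-11-03.
Since 2032-11-03 is a Wednesday and not a holiday, the date is unchanged.
Applying the 2 months extension: 2 months after 2032-11-03 is 2033-01-03.
2033-01-03 is a Monday and not a listed holiday, so it stands.
The final due date is 2033-01-03.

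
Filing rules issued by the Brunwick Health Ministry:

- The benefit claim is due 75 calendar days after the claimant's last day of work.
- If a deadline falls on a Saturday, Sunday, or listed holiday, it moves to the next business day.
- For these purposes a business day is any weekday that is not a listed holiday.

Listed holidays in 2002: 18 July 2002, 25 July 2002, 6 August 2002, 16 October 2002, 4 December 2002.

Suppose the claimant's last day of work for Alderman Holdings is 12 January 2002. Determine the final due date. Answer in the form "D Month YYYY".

28 March 2002

Trigger date 12 January 2002 + 75 calendar days = 28 March 2002.
28 March 2002 falls on a Thursday, which is a business day, so no adjustment is needed.
Deadline: 28 March 2002.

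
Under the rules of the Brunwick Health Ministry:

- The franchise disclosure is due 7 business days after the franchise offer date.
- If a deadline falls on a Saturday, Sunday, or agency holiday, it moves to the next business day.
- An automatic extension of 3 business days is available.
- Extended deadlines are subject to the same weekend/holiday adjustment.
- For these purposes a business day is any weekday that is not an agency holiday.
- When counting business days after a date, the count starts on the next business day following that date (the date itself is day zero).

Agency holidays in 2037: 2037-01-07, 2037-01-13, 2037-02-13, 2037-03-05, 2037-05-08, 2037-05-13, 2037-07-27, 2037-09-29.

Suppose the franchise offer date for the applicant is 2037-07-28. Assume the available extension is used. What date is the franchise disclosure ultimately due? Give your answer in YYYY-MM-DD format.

7 business days after 2037-07-28, excluding weekends and holidays, is 2037-08-06.
2037-08-06 is a Thursday and not a listed holiday, so it stands.
The 3-business-day extension runs from 2037-08-06 to 2037-08-11.
Since 2037-08-11 is a Tuesday and not a holiday, the date is unchanged.
The final due date is 2037-08-11.

2037-08-11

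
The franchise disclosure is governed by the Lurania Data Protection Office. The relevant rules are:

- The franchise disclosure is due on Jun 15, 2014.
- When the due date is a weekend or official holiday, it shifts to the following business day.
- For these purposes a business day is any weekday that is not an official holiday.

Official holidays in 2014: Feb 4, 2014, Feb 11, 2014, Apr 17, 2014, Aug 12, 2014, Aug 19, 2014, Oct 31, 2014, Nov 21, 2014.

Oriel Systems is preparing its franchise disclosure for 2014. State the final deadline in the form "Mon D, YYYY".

Start from the fixed due date, Jun 15, 2014.
Jun 15, 2014 falls on a Sunday. Rolling to the next business day gives Jun 16, 2014, a Monday.
So the filing is due Jun 16, 2014.

Jun 16, 2014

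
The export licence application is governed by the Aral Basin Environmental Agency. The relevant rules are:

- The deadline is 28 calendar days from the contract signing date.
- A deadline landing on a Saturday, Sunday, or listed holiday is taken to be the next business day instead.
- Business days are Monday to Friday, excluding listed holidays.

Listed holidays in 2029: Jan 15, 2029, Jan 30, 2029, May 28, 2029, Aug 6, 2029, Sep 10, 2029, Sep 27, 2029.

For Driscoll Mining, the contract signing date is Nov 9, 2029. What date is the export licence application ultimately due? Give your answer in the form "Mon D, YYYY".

Dec 7, 2029

28 calendar days after Nov 9, 2029 is Dec 7, 2029.
Dec 7, 2029 falls on a Friday, which is a business day, so no adjustment is needed.
So the filing is due Dec 7, 2029.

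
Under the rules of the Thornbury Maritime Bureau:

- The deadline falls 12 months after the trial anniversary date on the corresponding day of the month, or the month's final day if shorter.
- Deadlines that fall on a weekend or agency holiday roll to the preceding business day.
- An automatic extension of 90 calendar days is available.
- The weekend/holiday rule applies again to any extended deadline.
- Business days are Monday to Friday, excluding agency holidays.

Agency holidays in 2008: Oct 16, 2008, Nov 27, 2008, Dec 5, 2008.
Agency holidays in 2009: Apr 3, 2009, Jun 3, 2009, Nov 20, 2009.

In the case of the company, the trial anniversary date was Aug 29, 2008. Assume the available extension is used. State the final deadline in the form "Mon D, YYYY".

Moving 12 months forward from Aug 29, 2008 on the corresponding day gives Aug 29, 2009.
Aug 29, 2009 is a Saturday; the preceding business day is Aug 28, 2009 (Friday).
With the 90-day extension, Aug 28, 2009 becomes Nov 26, 2009.
Since Nov 26, 2009 is a Thursday and not a holiday, the date is unchanged.
The final due date is Nov 26, 2009.

Nov 26, 2009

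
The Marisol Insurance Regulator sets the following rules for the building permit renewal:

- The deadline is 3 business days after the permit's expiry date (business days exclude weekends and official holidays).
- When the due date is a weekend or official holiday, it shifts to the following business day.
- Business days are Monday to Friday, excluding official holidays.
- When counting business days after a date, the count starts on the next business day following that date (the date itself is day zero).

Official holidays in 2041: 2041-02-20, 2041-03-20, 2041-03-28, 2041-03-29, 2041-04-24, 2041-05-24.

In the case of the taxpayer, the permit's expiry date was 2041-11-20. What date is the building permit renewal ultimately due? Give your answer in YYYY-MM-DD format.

2041-11-25

3 business days after 2041-11-20, excluding weekends and holidays, is 2041-11-25.
2041-11-25 is a Monday and not a listed holiday, so it stands.
So the filing is due 2041-11-25.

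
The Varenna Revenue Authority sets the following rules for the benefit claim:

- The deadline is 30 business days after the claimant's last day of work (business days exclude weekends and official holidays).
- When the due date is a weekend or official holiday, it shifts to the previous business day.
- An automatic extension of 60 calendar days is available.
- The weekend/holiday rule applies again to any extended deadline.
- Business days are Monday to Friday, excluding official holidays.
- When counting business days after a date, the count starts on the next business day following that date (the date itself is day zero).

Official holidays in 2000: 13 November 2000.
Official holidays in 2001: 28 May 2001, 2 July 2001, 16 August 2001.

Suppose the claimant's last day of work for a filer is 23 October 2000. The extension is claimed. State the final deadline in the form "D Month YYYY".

Starting the day after 23 October 2000 and counting 30 business days lands on 5 December 2000.
Since 5 December 2000 is a Tuesday and not a holiday, the date is unchanged.
Applying the 60-calendar-day extension: 5 December 2000 + 60 days = 3 February 2001.
Because 3 February 2001 is a Saturday, the deadline becomes 2 February 2001 (Friday).
The final due date is 2 February 2001.

2 February 2001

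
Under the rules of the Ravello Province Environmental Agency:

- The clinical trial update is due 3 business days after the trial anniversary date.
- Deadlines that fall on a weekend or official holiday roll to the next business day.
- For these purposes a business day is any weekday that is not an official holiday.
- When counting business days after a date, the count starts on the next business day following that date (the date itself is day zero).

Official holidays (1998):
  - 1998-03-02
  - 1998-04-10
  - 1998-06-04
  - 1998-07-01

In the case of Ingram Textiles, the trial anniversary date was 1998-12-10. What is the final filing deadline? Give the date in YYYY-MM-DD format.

Starting the day after 1998-12-10 and counting 3 business days lands on 1998-12-15.
1998-12-15 is a Tuesday and not a listed holiday, so it stands.
So the filing is due 1998-12-15.

1998-12-15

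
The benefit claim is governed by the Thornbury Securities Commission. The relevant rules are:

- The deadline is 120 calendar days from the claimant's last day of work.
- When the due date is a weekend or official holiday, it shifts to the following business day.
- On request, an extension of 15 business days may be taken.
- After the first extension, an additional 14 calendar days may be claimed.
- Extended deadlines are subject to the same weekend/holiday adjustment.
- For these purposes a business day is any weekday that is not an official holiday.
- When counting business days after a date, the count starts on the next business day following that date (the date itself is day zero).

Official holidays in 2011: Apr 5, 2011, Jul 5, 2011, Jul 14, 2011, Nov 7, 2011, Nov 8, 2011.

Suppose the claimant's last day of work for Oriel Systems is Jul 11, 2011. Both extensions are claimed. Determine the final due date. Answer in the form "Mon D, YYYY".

Dec 14, 2011

Trigger date Jul 11, 2011 + 120 calendar days = Nov 8, 2011.
Nov 8, 2011 is a listed holiday, so it moves to the next business day, Nov 9, 2011 (Wednesday).
Applying the 15-business-day extension: 15 business days after Nov 9, 2011 is Nov 30, 2011.
Nov 30, 2011 (Wednesday) is already a business day.
With the 14-day extension, Nov 30, 2011 becomes Dec 14, 2011.
Since Dec 14, 2011 is a Wednesday and not a holiday, the date is unchanged.
Deadline: Dec 14, 2011.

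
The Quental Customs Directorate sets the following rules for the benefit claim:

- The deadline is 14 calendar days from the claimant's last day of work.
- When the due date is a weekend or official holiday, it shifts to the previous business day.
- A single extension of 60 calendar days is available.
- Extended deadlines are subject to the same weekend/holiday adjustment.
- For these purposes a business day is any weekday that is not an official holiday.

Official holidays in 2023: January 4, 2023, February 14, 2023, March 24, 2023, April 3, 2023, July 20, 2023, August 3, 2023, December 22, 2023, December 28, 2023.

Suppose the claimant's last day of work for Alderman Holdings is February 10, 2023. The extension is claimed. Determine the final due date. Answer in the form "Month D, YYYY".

14 calendar days after February 10, 2023 is February 24, 2023.
February 24, 2023 falls on a Friday, which is a business day, so no adjustment is needed.
Applying the 60-calendar-day extension: February 24, 2023 + 60 days = April 25, 2023.
April 25, 2023 falls on a Tuesday, which is a business day, so no adjustment is needed.
Deadline: April 25, 2023.

April 25, 2023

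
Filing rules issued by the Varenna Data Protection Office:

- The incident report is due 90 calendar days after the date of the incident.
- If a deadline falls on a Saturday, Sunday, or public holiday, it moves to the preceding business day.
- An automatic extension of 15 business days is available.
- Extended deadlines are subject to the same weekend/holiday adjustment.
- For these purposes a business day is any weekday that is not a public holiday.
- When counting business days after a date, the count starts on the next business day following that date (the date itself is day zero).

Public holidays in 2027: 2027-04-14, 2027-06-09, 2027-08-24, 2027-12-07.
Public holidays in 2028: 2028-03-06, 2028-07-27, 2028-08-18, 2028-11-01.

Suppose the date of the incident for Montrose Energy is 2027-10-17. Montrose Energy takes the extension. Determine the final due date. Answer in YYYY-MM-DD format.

From 2027-10-17, 90 calendar days later is 2028-01-15.
2028-01-15 falls on a Saturday. Rolling to the preceding business day gives 2028-01-14, a Friday.
Counting 15 further business days from 2028-01-14 reaches 2028-02-04.
Since 2028-02-04 is a Friday and not a holiday, the date is unchanged.
So the filing is due 2028-02-04.

2028-02-04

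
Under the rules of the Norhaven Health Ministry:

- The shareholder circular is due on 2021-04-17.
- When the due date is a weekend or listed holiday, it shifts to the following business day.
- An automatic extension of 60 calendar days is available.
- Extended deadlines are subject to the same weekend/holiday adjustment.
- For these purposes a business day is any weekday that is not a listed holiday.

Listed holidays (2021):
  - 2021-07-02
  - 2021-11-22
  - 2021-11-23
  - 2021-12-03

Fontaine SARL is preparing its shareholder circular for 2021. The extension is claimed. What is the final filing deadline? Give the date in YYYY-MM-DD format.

Start from the fixed due date, 2021-04-17.
2021-04-17 falls on a Saturday. Rolling to the next business day gives 2021-04-19, a Monday.
Applying the 60-calendar-day extension: 2021-04-19 + 60 days = 2021-06-18.
2021-06-18 (Friday) is already a business day.
Final deadline: 2021-06-18.

2021-06-18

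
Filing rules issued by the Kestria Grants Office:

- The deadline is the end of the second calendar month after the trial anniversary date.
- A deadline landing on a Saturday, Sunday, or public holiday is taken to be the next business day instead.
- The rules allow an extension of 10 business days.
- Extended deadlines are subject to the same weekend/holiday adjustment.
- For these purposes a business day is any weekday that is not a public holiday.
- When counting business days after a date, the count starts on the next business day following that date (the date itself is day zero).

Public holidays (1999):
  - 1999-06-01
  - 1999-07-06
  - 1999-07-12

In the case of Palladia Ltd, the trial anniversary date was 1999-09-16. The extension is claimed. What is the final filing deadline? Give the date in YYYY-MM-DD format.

1999-12-14

The second month after 1999-09-16 is November 1999, whose last day is 1999-11-30.
1999-11-30 (Tuesday) is already a business day.
Applying the 10-business-day extension: 10 business days after 1999-11-30 is 1999-12-14.
Since 1999-12-14 is a Tuesday and not a holiday, the date is unchanged.
Deadline: 1999-12-14.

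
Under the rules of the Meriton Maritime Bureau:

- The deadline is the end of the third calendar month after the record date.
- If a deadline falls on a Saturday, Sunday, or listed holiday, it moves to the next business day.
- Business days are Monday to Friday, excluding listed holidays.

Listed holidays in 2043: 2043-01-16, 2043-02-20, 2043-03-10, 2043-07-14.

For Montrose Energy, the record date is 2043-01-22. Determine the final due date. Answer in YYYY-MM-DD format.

The third month after 2043-01-22 is April 2043, whose last day is 2043-04-30.
2043-04-30 (Thursday) is already a business day.
So the filing is due 2043-04-30.

2043-04-30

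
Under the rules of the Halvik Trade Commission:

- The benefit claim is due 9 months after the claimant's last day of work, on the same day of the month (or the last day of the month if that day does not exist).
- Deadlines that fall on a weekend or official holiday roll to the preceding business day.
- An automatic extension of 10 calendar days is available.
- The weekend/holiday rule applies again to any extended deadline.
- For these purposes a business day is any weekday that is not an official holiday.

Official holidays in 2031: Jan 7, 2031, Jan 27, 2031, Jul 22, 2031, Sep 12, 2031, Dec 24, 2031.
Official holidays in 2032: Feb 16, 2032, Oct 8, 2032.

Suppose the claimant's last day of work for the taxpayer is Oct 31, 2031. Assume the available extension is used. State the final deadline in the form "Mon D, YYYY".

9 months from Oct 31, 2031 is Jul 31, 2032.
Jul 31, 2032 falls on a Saturday. Rolling to the preceding business day gives Jul 30, 2032, a Friday.
The 10-calendar-day extension moves the deadline from Jul 30, 2032 to Aug 9, 2032.
Aug 9, 2032 falls on a Monday, which is a business day, so no adjustment is needed.
Deadline: Aug 9, 2032.

Aug 9, 2032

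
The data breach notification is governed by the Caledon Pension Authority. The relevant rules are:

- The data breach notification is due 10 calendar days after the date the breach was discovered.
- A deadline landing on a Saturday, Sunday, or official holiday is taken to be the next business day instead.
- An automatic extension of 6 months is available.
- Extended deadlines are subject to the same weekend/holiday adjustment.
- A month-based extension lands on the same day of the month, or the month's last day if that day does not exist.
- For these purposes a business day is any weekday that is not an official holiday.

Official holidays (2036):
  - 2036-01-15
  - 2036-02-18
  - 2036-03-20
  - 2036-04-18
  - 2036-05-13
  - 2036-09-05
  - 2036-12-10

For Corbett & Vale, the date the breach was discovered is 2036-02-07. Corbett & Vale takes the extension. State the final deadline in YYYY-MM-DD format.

2036-08-19

Trigger date 2036-02-07 + 10 calendar days = 2036-02-17.
2036-02-17 falls on a Sunday. Rolling to the next business day gives 2036-02-19, a Tuesday.
Applying the 6 months extension: 6 months after 2036-02-19 is 2036-08-19.
2036-08-19 falls on a Tuesday, which is a business day, so no adjustment is needed.
The final due date is 2036-08-19.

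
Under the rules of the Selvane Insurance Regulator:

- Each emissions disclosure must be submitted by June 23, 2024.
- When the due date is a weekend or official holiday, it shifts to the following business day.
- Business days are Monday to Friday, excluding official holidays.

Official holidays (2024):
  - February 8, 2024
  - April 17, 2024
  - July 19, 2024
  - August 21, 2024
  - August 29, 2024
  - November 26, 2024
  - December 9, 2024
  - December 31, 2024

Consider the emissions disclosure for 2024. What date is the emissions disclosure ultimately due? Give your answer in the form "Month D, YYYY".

June 24, 2024

The stated deadline is June 23, 2024.
June 23, 2024 is a Sunday, so it moves to the next business day, June 24, 2024 (Monday).
Deadline: June 24, 2024.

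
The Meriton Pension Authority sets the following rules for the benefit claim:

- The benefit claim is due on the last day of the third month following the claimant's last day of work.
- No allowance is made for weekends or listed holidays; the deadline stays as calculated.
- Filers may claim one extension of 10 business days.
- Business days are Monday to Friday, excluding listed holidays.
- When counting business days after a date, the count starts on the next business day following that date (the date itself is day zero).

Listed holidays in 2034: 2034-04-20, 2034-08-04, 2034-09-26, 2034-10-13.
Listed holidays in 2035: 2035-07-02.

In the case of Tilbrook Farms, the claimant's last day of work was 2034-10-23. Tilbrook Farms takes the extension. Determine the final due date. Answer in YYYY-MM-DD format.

3 months after 2034-10-23 falls in January 2035; the last day of that month is 2035-01-31.
No adjustment is made for weekends or holidays, so 2035-01-31 stands.
Counting 10 further business days from 2035-01-31 reaches 2035-02-14.
2035-02-14 falls on a Wednesday. The rules make no weekend/holiday allowance, so it remains 2035-02-14.
So the filing is due 2035-02-14.

2035-02-14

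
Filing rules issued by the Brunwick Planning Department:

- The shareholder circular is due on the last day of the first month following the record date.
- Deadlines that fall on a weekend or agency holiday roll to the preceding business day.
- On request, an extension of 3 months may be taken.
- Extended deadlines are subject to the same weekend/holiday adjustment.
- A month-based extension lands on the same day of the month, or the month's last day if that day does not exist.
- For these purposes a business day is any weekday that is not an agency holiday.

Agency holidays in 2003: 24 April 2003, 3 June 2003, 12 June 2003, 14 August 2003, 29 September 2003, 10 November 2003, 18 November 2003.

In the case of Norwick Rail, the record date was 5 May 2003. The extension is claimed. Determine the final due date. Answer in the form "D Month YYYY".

1 month after 5 May 2003 is June 2003; that month ends on 30 June 2003.
Since 30 June 2003 is a Monday and not a holiday, the date is unchanged.
The 3 months extension carries 30 June 2003 to 30 September 2003.
30 September 2003 falls on a Tuesday, which is a business day, so no adjustment is needed.
Deadline: 30 September 2003.

30 September 2003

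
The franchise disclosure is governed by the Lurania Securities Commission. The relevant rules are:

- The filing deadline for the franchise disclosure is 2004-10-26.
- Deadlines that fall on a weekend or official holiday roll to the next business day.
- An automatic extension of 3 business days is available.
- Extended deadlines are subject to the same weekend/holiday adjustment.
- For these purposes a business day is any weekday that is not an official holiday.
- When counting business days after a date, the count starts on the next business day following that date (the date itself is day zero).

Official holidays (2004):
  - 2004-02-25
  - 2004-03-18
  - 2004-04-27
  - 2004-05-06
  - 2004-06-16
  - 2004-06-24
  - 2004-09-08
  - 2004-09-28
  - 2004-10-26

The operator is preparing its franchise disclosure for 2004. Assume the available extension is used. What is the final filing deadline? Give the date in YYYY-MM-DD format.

Start from the fixed due date, 2004-10-26.
2004-10-26 falls on a listed holiday. Rolling to the next business day gives 2004-10-27, a Wednesday.
The 3-business-day extension runs from 2004-10-27 to 2004-11-01.
2004-11-01 falls on a Monday, which is a business day, so no adjustment is needed.
So the filing is due 2004-11-01.

2004-11-01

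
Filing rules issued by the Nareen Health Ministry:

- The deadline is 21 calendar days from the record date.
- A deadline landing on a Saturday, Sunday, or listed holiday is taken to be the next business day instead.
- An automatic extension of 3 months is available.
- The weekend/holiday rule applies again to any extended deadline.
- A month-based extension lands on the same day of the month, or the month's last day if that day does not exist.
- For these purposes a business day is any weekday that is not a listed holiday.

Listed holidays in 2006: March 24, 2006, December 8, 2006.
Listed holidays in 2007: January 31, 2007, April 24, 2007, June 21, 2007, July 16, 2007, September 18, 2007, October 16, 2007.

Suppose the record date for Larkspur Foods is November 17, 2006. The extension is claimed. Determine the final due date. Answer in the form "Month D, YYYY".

Adding 21 calendar days to November 17, 2006 gives December 8, 2006.
December 8, 2006 is a listed holiday; the next business day is December 11, 2006 (Monday).
Add 3 months to December 11, 2006: March 11, 2007.
March 11, 2007 is a Sunday; the next business day is March 12, 2007 (Monday).
Deadline: March 12, 2007.

March 12, 2007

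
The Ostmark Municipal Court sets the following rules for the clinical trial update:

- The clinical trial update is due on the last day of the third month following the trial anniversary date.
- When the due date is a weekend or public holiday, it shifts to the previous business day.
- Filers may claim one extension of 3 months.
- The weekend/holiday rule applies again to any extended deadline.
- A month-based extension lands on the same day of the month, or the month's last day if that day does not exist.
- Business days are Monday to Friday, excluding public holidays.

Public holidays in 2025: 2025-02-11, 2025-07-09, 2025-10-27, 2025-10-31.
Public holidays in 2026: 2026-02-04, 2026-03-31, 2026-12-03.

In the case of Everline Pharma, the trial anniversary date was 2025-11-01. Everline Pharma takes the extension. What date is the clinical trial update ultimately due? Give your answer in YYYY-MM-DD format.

The third month after 2025-11-01 is February 2026, whose last day is 2026-02-28.
2026-02-28 falls on a Saturday. Rolling to the preceding business day gives 2026-02-27, a Friday.
Applying the 3 months extension: 3 months after 2026-02-27 is 2026-05-27.
2026-05-27 (Wednesday) is already a business day.
Deadline: 2026-05-27.

2026-05-27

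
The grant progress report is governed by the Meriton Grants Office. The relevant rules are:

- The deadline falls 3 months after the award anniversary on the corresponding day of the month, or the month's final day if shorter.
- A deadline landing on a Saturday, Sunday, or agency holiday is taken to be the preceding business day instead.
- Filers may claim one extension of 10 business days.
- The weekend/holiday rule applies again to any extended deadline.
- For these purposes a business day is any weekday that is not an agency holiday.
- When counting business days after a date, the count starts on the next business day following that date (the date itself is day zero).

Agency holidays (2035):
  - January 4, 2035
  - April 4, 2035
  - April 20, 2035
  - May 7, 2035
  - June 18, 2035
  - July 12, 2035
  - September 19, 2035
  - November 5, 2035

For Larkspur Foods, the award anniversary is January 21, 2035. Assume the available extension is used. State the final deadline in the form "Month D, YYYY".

May 4, 2035

3 months from January 21, 2035 is April 21, 2035.
April 21, 2035 falls on a Saturday. Rolling to the preceding business day gives April 19, 2035, a Thursday.
The 10-business-day extension runs from April 19, 2035 to May 4, 2035.
May 4, 2035 (Friday) is already a business day.
The final due date is May 4, 2035.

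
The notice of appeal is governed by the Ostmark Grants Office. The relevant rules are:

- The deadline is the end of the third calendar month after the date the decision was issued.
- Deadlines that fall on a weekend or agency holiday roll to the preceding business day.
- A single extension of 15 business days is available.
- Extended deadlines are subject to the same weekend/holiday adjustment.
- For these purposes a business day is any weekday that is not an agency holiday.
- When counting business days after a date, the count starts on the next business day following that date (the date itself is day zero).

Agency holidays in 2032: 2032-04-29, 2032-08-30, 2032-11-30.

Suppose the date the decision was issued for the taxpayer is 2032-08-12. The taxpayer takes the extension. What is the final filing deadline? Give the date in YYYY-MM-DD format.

3 months after 2032-08-12 is November 2032; that month ends on 2032-11-30.
2032-11-30 falls on a listed holiday. Rolling to the preceding business day gives 2032-11-29, a Monday.
Applying the 15-business-day extension: 15 business days after 2032-11-29 is 2032-12-21.
Since 2032-12-21 is a Tuesday and not a holiday, the date is unchanged.
So the filing is due 2032-12-21.

2032-12-21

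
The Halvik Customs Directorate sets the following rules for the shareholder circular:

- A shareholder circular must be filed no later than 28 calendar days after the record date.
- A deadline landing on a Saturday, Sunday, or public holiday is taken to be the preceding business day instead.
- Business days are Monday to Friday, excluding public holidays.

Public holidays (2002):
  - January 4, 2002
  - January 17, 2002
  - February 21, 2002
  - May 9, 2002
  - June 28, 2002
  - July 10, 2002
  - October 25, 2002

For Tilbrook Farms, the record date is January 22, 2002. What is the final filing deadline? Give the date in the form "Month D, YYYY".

Trigger date January 22, 2002 + 28 calendar days = February 19, 2002.
February 19, 2002 (Tuesday) is already a business day.
So the filing is due February 19, 2002.

February 19, 2002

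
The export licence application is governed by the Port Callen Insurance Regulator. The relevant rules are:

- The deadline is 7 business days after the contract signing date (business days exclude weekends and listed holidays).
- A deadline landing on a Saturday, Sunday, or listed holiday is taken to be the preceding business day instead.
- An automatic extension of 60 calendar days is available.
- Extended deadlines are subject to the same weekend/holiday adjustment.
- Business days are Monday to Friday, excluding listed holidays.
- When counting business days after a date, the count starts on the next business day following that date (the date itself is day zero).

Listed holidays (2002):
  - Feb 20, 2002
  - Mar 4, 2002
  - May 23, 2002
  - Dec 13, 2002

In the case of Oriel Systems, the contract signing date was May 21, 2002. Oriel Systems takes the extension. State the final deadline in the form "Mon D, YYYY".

Starting the day after May 21, 2002 and counting 7 business days lands on May 31, 2002.
May 31, 2002 falls on a Friday, which is a business day, so no adjustment is needed.
Applying the 60-calendar-day extension: May 31, 2002 + 60 days = Jul 30, 2002.
Jul 30, 2002 falls on a Tuesday, which is a business day, so no adjustment is needed.
The final due date is Jul 30, 2002.

Jul 30, 2002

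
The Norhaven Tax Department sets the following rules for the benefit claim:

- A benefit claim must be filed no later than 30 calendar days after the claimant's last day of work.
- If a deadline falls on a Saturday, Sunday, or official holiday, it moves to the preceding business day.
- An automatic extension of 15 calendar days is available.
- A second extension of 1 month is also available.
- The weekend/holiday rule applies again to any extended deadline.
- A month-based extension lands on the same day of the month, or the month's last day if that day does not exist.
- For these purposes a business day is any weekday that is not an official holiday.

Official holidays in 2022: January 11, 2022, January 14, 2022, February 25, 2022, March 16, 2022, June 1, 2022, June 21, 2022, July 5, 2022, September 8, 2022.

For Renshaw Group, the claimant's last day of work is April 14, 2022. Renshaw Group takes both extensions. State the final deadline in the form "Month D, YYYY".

June 27, 2022

30 calendar days after April 14, 2022 is May 14, 2022.
Because May 14, 2022 is a Saturday, the deadline becomes May 13, 2022 (Friday).
Applying the 15-calendar-day extension: May 13, 2022 + 15 days = May 28, 2022.
May 28, 2022 falls on a Saturday. Rolling to the preceding business day gives May 27, 2022, a Friday.
Applying the 1 month extension: 1 month after May 27, 2022 is June 27, 2022.
June 27, 2022 is a Monday and not a listed holiday, so it stands.
Deadline: June 27, 2022.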